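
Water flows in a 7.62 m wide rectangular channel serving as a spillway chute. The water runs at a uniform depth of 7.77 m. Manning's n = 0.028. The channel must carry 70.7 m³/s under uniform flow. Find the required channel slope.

Flow area A = b·y = 7.62 × 7.77 = 59.21 m². Wetted perimeter P = b + 2y = 7.62 + 2×7.77 = 23.16 m.
Hydraulic radius R = A/P = 59.21/23.16 = 2.556 m.
From Manning's equation, S = [nQ / (1 A R^(2/3))]² = [0.028 × 70.7 / (1 × 59.21 × 2.556^(2/3))]² = 0.00032.

S = 0.00032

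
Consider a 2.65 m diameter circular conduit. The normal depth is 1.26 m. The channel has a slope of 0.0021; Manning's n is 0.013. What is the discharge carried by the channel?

For a circular section of diameter D = 2.65 m at depth y = 1.26 m, the central angle is θ = 2 arccos(1 − 2y/D) = 3.043 rad. Then A = (D²/8)(θ − sin θ) = 2.586 m² and P = Dθ/2 = 4.033 m.
Hydraulic radius R = A/P = 2.586/4.033 = 0.6412 m.
Manning's equation: Q = (1/n) A R^(2/3) S^(1/2) = (1/0.013) × 2.586 × 0.6412^(2/3) × 0.0021^(1/2) = 6.78 m³/s.

Q = 6.78 m³/s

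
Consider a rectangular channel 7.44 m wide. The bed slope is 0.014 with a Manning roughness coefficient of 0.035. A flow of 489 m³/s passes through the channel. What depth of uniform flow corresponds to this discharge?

Manning's equation rearranged: A R^(2/3) = nQ / (1·√S) = 0.035 × 489 / (√0.014) = 144.6.
At y = 8.49 m: A R^(2/3) = 119 — low.
At y = 11.3 m: A R^(2/3) = 167 — high.
At y = 10 m: A R^(2/3) = 144.7 — ≈ 144.6.

y_n = 10 m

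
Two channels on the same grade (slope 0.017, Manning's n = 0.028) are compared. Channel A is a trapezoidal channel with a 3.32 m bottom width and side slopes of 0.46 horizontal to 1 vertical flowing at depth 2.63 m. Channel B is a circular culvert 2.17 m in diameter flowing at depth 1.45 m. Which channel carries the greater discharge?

channel A

Channel A: With bottom width b = 3.32 m and side slope z = 0.46: A = (b + zy)y = (3.32 + 0.46×2.63)×2.63 = 11.91 m²; P = b + 2y√(1+z²) = 3.32 + 2×2.63×1.101 = 9.11 m. Hydraulic radius R = A/P = 11.91/9.11 = 1.308 m. Q_A = (1/0.028)·11.91·1.308^(2/3)·√0.017 = 66.34 m³/s.
Channel B: For a circular section of diameter D = 2.17 m at depth y = 1.45 m, the central angle is θ = 2 arccos(1 − 2y/D) = 3.828 rad. Then A = (D²/8)(θ − sin θ) = 2.626 m² and P = Dθ/2 = 4.153 m. Hydraulic radius R = A/P = 2.626/4.153 = 0.6323 m. Q_B = (1/0.028)·2.626·0.6323^(2/3)·√0.017 = 9.008 m³/s.
Q_A = 66.34 m³/s vs Q_B = 9.008 m³/s, so channel A carries more.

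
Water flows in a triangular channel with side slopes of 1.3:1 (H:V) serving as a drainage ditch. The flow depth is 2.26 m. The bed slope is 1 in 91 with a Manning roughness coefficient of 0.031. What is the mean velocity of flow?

For a triangular section with side slope z = 1.3: A = zy² = 1.3×2.26² = 6.64 m²; P = 2y√(1+z²) = 2×2.26×1.64 = 7.413 m.
Hydraulic radius R = A/P = 6.64/7.413 = 0.8957 m.
From Manning's equation, V = (1/n) R^(2/3) S^(1/2) = (1/0.031) × 0.8957^(2/3) × 0.01099^(1/2) = 3.14 m/s.

V = 3.14 m/s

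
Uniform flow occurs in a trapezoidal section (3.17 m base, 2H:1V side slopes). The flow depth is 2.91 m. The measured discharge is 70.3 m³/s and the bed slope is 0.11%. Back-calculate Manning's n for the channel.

n = 0.017

With bottom width b = 3.17 m and side slope z = 2: A = (b + zy)y = (3.17 + 2×2.91)×2.91 = 26.16 m²; P = b + 2y√(1+z²) = 3.17 + 2×2.91×2.236 = 16.18 m.
Hydraulic radius R = A/P = 26.16/16.18 = 1.616 m.
Rearranging Manning's equation: n = (1/Q) A R^(2/3) S^(1/2) = (1/70.3) × 26.16 × 1.616^(2/3) × √0.0011 = 0.017.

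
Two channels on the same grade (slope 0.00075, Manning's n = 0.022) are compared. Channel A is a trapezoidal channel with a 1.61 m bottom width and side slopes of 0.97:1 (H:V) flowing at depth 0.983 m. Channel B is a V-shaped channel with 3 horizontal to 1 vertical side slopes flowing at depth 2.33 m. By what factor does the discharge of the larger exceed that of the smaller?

9.94

Channel A: With bottom width b = 1.61 m and side slope z = 0.97: A = (b + zy)y = (1.61 + 0.97×0.983)×0.983 = 2.52 m²; P = b + 2y√(1+z²) = 1.61 + 2×0.983×1.393 = 4.349 m. Hydraulic radius R = A/P = 2.52/4.349 = 0.5794 m. Q_A = (1/0.022)·2.52·0.5794^(2/3)·√0.00075 = 2.18 m³/s.
Channel B: For a triangular section with side slope z = 3: A = zy² = 3×2.33² = 16.29 m²; P = 2y√(1+z²) = 2×2.33×3.162 = 14.74 m. Hydraulic radius R = A/P = 16.29/14.74 = 1.105 m. Q_B = (1/0.022)·16.29·1.105^(2/3)·√0.00075 = 21.67 m³/s.
The larger discharge is 21.67 m³/s and the smaller is 2.18 m³/s; the ratio is 9.94.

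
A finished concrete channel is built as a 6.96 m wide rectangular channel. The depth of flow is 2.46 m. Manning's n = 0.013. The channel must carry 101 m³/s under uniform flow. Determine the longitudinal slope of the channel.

Flow area A = b·y = 6.96 × 2.46 = 17.12 m². Wetted perimeter P = b + 2y = 6.96 + 2×2.46 = 11.88 m.
Hydraulic radius R = A/P = 17.12/11.88 = 1.441 m.
From Manning's equation, S = [nQ / (1 A R^(2/3))]² = [0.013 × 101 / (1 × 17.12 × 1.441^(2/3))]² = 0.00361.

S = 0.00361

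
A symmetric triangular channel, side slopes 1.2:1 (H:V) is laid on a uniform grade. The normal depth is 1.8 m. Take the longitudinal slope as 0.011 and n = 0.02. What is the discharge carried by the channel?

For a triangular section with side slope z = 1.2: A = zy² = 1.2×1.8² = 3.888 m²; P = 2y√(1+z²) = 2×1.8×1.562 = 5.623 m.
Hydraulic radius R = A/P = 3.888/5.623 = 0.6914 m.
Manning's equation: Q = (1/n) A R^(2/3) S^(1/2) = (1/0.02) × 3.888 × 0.6914^(2/3) × 0.011^(1/2) = 15.9 m³/s.

Q = 15.9 m³/s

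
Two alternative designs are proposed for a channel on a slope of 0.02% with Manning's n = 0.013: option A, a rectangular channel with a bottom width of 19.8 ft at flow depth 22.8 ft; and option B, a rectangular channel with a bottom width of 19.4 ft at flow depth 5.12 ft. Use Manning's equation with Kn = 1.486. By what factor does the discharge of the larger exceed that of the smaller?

Channel A: Flow area A = b·y = 19.8 × 22.8 = 451.4 ft². Wetted perimeter P = b + 2y = 19.8 + 2×22.8 = 65.4 ft. Hydraulic radius R = A/P = 451.4/65.4 = 6.903 ft. Q_A = (1.486/0.013)·451.4·6.903^(2/3)·√0.0002 = 2646 ft³/s.
Channel B: Flow area A = b·y = 19.4 × 5.12 = 99.33 ft². Wetted perimeter P = b + 2y = 19.4 + 2×5.12 = 29.64 ft. Hydraulic radius R = A/P = 99.33/29.64 = 3.351 ft. Q_B = (1.486/0.013)·99.33·3.351^(2/3)·√0.0002 = 359.6 ft³/s.
The larger discharge is 2646 ft³/s and the smaller is 359.6 ft³/s; the ratio is 7.36.

7.36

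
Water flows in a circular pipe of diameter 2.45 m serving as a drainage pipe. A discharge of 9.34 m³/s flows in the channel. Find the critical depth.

y_c = 1.4 m

At critical depth, Q² T / (g A³) = 1, i.e. A³/T = Q²/g = 9.34²/9.81 = 8.893.
Trying y = 1.65 m: A³/T = 16.76 — over.
Trying y = 1.4 m: A³/T = 8.903 — ≈ 8.893.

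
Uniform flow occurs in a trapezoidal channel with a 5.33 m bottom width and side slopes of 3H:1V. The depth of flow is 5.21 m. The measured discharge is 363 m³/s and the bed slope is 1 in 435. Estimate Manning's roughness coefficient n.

With bottom width b = 5.33 m and side slope z = 3: A = (b + zy)y = (5.33 + 3×5.21)×5.21 = 109.2 m²; P = b + 2y√(1+z²) = 5.33 + 2×5.21×3.162 = 38.28 m.
Hydraulic radius R = A/P = 109.2/38.28 = 2.853 m.
Rearranging Manning's equation: n = (1/Q) A R^(2/3) S^(1/2) = (1/363) × 109.2 × 2.853^(2/3) × √0.002299 = 0.029.

n = 0.029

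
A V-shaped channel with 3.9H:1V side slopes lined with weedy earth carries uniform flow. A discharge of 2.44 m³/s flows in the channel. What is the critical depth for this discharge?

y_c = 0.603 m

At critical depth, Q² T / (g A³) = 1, i.e. A³/T = Q²/g = 2.44²/9.81 = 0.6069.
Try y = 0.43 m: A³/T = 0.1118 — short.
Try y = 0.603 m: A³/T = 0.6063 — ≈ 0.6069.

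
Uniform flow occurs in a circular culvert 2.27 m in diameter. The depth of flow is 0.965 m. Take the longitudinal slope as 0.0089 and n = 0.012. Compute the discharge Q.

Q = 8.21 m³/s

For a circular section of diameter D = 2.27 m at depth y = 0.965 m, the central angle is θ = 2 arccos(1 − 2y/D) = 2.841 rad. Then A = (D²/8)(θ − sin θ) = 1.639 m² and P = Dθ/2 = 3.224 m.
Hydraulic radius R = A/P = 1.639/3.224 = 0.5083 m.
Manning's equation: Q = (1/n) A R^(2/3) S^(1/2) = (1/0.012) × 1.639 × 0.5083^(2/3) × 0.0089^(1/2) = 8.21 m³/s.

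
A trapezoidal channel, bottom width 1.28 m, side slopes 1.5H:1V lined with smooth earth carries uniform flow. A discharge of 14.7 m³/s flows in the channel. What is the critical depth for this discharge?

y_c = 1.45 m

At critical depth, Q² T / (g A³) = 1, i.e. A³/T = Q²/g = 14.7²/9.81 = 22.03.
At y = 1.78 m: A³/T = 52.5 — high.
At y = 1.21 m: A³/T = 10.7 — low.
At y = 1.45 m: A³/T = 22.33 — ≈ 22.03.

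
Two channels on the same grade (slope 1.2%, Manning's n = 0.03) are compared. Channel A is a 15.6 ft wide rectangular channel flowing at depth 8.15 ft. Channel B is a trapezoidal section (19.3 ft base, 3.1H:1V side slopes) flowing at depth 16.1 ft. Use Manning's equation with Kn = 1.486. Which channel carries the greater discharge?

Channel A: Flow area A = b·y = 15.6 × 8.15 = 127.1 ft². Wetted perimeter P = b + 2y = 15.6 + 2×8.15 = 31.9 ft. Hydraulic radius R = A/P = 127.1/31.9 = 3.986 ft. Q_A = (1.486/0.03)·127.1·3.986^(2/3)·√0.012 = 1734 ft³/s.
Channel B: With bottom width b = 19.3 ft and side slope z = 3.1: A = (b + zy)y = (19.3 + 3.1×16.1)×16.1 = 1114 ft²; P = b + 2y√(1+z²) = 19.3 + 2×16.1×3.257 = 124.2 ft. Hydraulic radius R = A/P = 1114/124.2 = 8.973 ft. Q_B = (1.486/0.03)·1114·8.973^(2/3)·√0.012 = 26110 ft³/s.
Q_A = 1734 ft³/s vs Q_B = 26110 ft³/s, so channel B carries more.

channel B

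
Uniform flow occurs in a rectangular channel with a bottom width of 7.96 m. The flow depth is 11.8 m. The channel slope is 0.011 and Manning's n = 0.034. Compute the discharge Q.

Flow area A = b·y = 7.96 × 11.8 = 93.93 m². Wetted perimeter P = b + 2y = 7.96 + 2×11.8 = 31.56 m.
Hydraulic radius R = A/P = 93.93/31.56 = 2.976 m.
Manning's equation: Q = (1/n) A R^(2/3) S^(1/2) = (1/0.034) × 93.93 × 2.976^(2/3) × 0.011^(1/2) = 599 m³/s.

Q = 599 m³/s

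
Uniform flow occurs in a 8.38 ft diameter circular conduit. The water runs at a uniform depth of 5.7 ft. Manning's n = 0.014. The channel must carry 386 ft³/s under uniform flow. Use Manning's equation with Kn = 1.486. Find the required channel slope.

For a circular section of diameter D = 8.38 ft at depth y = 5.7 ft, the central angle is θ = 2 arccos(1 − 2y/D) = 3.879 rad. Then A = (D²/8)(θ − sin θ) = 39.95 ft² and P = Dθ/2 = 16.25 ft.
Hydraulic radius R = A/P = 39.95/16.25 = 2.458 ft.
From Manning's equation, S = [nQ / (1.486 A R^(2/3))]² = [0.014 × 386 / (1.486 × 39.95 × 2.458^(2/3))]² = 0.0025.

S = 0.0025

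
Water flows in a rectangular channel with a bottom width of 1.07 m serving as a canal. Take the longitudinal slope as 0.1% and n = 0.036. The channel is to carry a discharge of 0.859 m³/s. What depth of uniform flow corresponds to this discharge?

y_n = 1.67 m

Manning's equation rearranged: A R^(2/3) = nQ / (1·√S) = 0.036 × 0.859 / (√0.001) = 0.9779.
At y = 2.07 m: A R^(2/3) = 1.252 — too large.
At y = 1.21 m: A R^(2/3) = 0.6684 — too small.
At y = 1.67 m: A R^(2/3) = 0.9785 — matches.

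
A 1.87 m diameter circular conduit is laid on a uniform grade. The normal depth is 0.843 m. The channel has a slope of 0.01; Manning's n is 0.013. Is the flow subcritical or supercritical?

supercritical

For a circular section of diameter D = 1.87 m at depth y = 0.843 m, the central angle is θ = 2 arccos(1 − 2y/D) = 2.944 rad. Then A = (D²/8)(θ − sin θ) = 1.201 m² and P = Dθ/2 = 2.753 m.
Hydraulic radius R = A/P = 1.201/2.753 = 0.4364 m.
V = (1/n) R^(2/3) √S = (1/0.013) × 0.4364^(2/3) × √0.01 = 4.426 m/s. Hydraulic depth D_h = A/T = 1.201/1.861 = 0.6456 m.
Froude number Fr = V/√(g·D_h) = 4.426/√(9.81×0.6456) = 1.76, which is greater than 1, so the flow is supercritical.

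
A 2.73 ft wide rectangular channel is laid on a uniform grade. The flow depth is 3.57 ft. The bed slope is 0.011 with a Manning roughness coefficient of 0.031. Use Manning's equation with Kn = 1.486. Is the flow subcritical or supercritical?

Flow area A = b·y = 2.73 × 3.57 = 9.746 ft². Wetted perimeter P = b + 2y = 2.73 + 2×3.57 = 9.87 ft.
Hydraulic radius R = A/P = 9.746/9.87 = 0.9874 ft.
V = (1.486/n) R^(2/3) √S = (1.486/0.031) × 0.9874^(2/3) × √0.011 = 4.985 ft/s. Hydraulic depth D_h = A/T = 9.746/2.73 = 3.57 ft.
Froude number Fr = V/√(g·D_h) = 4.985/√(32.2×3.57) = 0.465, which is less than 1, so the flow is subcritical.

subcritical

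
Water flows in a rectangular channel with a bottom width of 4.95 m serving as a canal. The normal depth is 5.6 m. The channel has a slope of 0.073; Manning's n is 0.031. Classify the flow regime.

supercritical

Flow area A = b·y = 4.95 × 5.6 = 27.72 m². Wetted perimeter P = b + 2y = 4.95 + 2×5.6 = 16.15 m.
Hydraulic radius R = A/P = 27.72/16.15 = 1.716 m.
V = (1/n) R^(2/3) √S = (1/0.031) × 1.716^(2/3) × √0.073 = 12.49 m/s. Hydraulic depth D_h = A/T = 27.72/4.95 = 5.6 m.
Froude number Fr = V/√(g·D_h) = 12.49/√(9.81×5.6) = 1.69, which is greater than 1, so the flow is supercritical.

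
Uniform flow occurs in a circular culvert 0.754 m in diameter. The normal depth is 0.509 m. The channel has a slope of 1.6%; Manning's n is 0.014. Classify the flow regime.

supercritical

For a circular section of diameter D = 0.754 m at depth y = 0.509 m, the central angle is θ = 2 arccos(1 − 2y/D) = 3.857 rad. Then A = (D²/8)(θ − sin θ) = 0.3207 m² and P = Dθ/2 = 1.454 m.
Hydraulic radius R = A/P = 0.3207/1.454 = 0.2206 m.
V = (1/n) R^(2/3) √S = (1/0.014) × 0.2206^(2/3) × √0.016 = 3.298 m/s. Hydraulic depth D_h = A/T = 0.3207/0.7063 = 0.4541 m.
Froude number Fr = V/√(g·D_h) = 3.298/√(9.81×0.4541) = 1.56, which is greater than 1, so the flow is supercritical.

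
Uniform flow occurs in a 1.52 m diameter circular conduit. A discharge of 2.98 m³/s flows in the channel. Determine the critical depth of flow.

y_c = 0.892 m

At critical depth, Q² T / (g A³) = 1, i.e. A³/T = Q²/g = 2.98²/9.81 = 0.9052.
Try y = 1.11 m: A³/T = 2.121 — over.
Try y = 0.892 m: A³/T = 0.9061 — ≈ 0.9052.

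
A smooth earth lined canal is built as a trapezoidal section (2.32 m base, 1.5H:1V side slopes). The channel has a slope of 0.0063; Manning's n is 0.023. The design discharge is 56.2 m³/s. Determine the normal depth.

y_n = 2.36 m

Manning's equation rearranged: A R^(2/3) = nQ / (1·√S) = 0.023 × 56.2 / (√0.0063) = 16.29.
Trying y = 1.63 m: A R^(2/3) = 7.493 — too small.
Trying y = 2.36 m: A R^(2/3) = 16.28 — close enough.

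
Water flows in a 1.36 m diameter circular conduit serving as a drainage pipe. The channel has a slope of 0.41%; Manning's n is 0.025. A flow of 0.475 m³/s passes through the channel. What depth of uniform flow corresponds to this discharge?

y_n = 0.475 m

Manning's equation rearranged: A R^(2/3) = nQ / (1·√S) = 0.025 × 0.475 / (√0.0041) = 0.1855.
Trying y = 0.388 m: A R^(2/3) = 0.1257 — too small.
Trying y = 0.601 m: A R^(2/3) = 0.2854 — too large.
Trying y = 0.475 m: A R^(2/3) = 0.1853 — close enough.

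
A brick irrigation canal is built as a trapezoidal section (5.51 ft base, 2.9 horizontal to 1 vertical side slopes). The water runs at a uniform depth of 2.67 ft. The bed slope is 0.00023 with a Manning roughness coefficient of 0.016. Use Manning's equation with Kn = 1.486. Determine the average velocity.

V = 1.94 ft/s

With bottom width b = 5.51 ft and side slope z = 2.9: A = (b + zy)y = (5.51 + 2.9×2.67)×2.67 = 35.39 ft²; P = b + 2y√(1+z²) = 5.51 + 2×2.67×3.068 = 21.89 ft.
Hydraulic radius R = A/P = 35.39/21.89 = 1.616 ft.
From Manning's equation, V = (1.486/n) R^(2/3) S^(1/2) = (1.486/0.016) × 1.616^(2/3) × 0.00023^(1/2) = 1.94 ft/s.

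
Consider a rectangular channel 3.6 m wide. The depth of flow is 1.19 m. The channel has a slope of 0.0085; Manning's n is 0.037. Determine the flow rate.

Flow area A = b·y = 3.6 × 1.19 = 4.284 m². Wetted perimeter P = b + 2y = 3.6 + 2×1.19 = 5.98 m.
Hydraulic radius R = A/P = 4.284/5.98 = 0.7164 m.
Manning's equation: Q = (1/n) A R^(2/3) S^(1/2) = (1/0.037) × 4.284 × 0.7164^(2/3) × 0.0085^(1/2) = 8.55 m³/s.

Q = 8.55 m³/s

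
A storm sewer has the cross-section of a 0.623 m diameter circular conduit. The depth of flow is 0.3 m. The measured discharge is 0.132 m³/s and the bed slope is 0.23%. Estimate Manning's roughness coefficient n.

For a circular section of diameter D = 0.623 m at depth y = 0.3 m, the central angle is θ = 2 arccos(1 − 2y/D) = 3.068 rad. Then A = (D²/8)(θ − sin θ) = 0.1453 m² and P = Dθ/2 = 0.9556 m.
Hydraulic radius R = A/P = 0.1453/0.9556 = 0.152 m.
Rearranging Manning's equation: n = (1/Q) A R^(2/3) S^(1/2) = (1/0.132) × 0.1453 × 0.152^(2/3) × √0.0023 = 0.015.

n = 0.015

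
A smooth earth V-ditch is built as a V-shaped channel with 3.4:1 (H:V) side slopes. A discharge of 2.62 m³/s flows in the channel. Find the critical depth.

y_c = 0.656 m

At critical depth, Q² T / (g A³) = 1, i.e. A³/T = Q²/g = 2.62²/9.81 = 0.6997.
At y = 0.713 m: A³/T = 1.065 — too large.
At y = 0.5 m: A³/T = 0.1806 — too small.
At y = 0.656 m: A³/T = 0.7022 — matches.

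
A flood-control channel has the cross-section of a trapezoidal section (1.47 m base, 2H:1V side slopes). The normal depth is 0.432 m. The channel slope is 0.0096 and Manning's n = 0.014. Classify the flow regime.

With bottom width b = 1.47 m and side slope z = 2: A = (b + zy)y = (1.47 + 2×0.432)×0.432 = 1.008 m²; P = b + 2y√(1+z²) = 1.47 + 2×0.432×2.236 = 3.402 m.
Hydraulic radius R = A/P = 1.008/3.402 = 0.2964 m.
V = (1/n) R^(2/3) √S = (1/0.014) × 0.2964^(2/3) × √0.0096 = 3.111 m/s. Hydraulic depth D_h = A/T = 1.008/3.198 = 0.3153 m.
Froude number Fr = V/√(g·D_h) = 3.111/√(9.81×0.3153) = 1.77, which is greater than 1, so the flow is supercritical.

supercritical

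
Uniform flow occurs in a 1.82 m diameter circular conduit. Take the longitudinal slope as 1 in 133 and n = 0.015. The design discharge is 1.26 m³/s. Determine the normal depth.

y_n = 0.463 m

Manning's equation rearranged: A R^(2/3) = nQ / (1·√S) = 0.015 × 1.26 / (√0.007519) = 0.218.
Try y = 0.406 m: A R^(2/3) = 0.168 — too small.
Try y = 0.567 m: A R^(2/3) = 0.3242 — too large.
Try y = 0.463 m: A R^(2/3) = 0.2182 — matches.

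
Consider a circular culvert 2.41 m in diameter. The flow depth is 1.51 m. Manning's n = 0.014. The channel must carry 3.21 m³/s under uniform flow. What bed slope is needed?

S = 0.000371

For a circular section of diameter D = 2.41 m at depth y = 1.51 m, the central angle is θ = 2 arccos(1 − 2y/D) = 3.653 rad. Then A = (D²/8)(θ − sin θ) = 3.008 m² and P = Dθ/2 = 4.402 m.
Hydraulic radius R = A/P = 3.008/4.402 = 0.6833 m.
From Manning's equation, S = [nQ / (1 A R^(2/3))]² = [0.014 × 3.21 / (1 × 3.008 × 0.6833^(2/3))]² = 0.000371.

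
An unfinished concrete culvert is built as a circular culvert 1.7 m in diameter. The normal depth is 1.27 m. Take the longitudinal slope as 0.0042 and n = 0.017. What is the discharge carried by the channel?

For a circular section of diameter D = 1.7 m at depth y = 1.27 m, the central angle is θ = 2 arccos(1 − 2y/D) = 4.175 rad. Then A = (D²/8)(θ − sin θ) = 1.819 m² and P = Dθ/2 = 3.549 m.
Hydraulic radius R = A/P = 1.819/3.549 = 0.5125 m.
Manning's equation: Q = (1/n) A R^(2/3) S^(1/2) = (1/0.017) × 1.819 × 0.5125^(2/3) × 0.0042^(1/2) = 4.44 m³/s.

Q = 4.44 m³/s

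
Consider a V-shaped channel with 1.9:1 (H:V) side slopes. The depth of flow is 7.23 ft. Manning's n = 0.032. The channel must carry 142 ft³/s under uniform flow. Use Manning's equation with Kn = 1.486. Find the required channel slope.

For a triangular section with side slope z = 1.9: A = zy² = 1.9×7.23² = 99.32 ft²; P = 2y√(1+z²) = 2×7.23×2.147 = 31.05 ft.
Hydraulic radius R = A/P = 99.32/31.05 = 3.199 ft.
From Manning's equation, S = [nQ / (1.486 A R^(2/3))]² = [0.032 × 142 / (1.486 × 99.32 × 3.199^(2/3))]² = 0.000201.

S = 0.000201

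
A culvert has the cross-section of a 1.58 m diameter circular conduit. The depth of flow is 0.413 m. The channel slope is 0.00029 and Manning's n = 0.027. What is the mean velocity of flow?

For a circular section of diameter D = 1.58 m at depth y = 0.413 m, the central angle is θ = 2 arccos(1 − 2y/D) = 2.147 rad. Then A = (D²/8)(θ − sin θ) = 0.4081 m² and P = Dθ/2 = 1.696 m.
Hydraulic radius R = A/P = 0.4081/1.696 = 0.2407 m.
From Manning's equation, V = (1/n) R^(2/3) S^(1/2) = (1/0.027) × 0.2407^(2/3) × 0.00029^(1/2) = 0.244 m/s.

V = 0.244 m/s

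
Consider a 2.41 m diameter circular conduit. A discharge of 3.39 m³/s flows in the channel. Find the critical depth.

At critical depth, Q² T / (g A³) = 1, i.e. A³/T = Q²/g = 3.39²/9.81 = 1.171.
Try y = 0.659 m: A³/T = 0.4817 — low.
Try y = 0.829 m: A³/T = 1.172 — ≈ 1.171.

y_c = 0.829 m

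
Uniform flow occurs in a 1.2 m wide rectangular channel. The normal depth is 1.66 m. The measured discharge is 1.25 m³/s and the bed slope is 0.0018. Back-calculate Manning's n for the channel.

n = 0.0392

Flow area A = b·y = 1.2 × 1.66 = 1.992 m². Wetted perimeter P = b + 2y = 1.2 + 2×1.66 = 4.52 m.
Hydraulic radius R = A/P = 1.992/4.52 = 0.4407 m.
Rearranging Manning's equation: n = (1/Q) A R^(2/3) S^(1/2) = (1/1.25) × 1.992 × 0.4407^(2/3) × √0.0018 = 0.0392.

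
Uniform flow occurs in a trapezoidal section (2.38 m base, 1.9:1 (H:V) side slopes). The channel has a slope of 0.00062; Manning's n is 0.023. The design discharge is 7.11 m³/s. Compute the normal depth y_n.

Manning's equation rearranged: A R^(2/3) = nQ / (1·√S) = 0.023 × 7.11 / (√0.00062) = 6.568.
Try y = 1.73 m: A R^(2/3) = 9.801 — too large.
Try y = 1.43 m: A R^(2/3) = 6.568 — ≈ 6.568.

y_n = 1.43 m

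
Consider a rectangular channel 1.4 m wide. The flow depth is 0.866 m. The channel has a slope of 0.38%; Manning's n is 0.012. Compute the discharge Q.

Flow area A = b·y = 1.4 × 0.866 = 1.212 m². Wetted perimeter P = b + 2y = 1.4 + 2×0.866 = 3.132 m.
Hydraulic radius R = A/P = 1.212/3.132 = 0.3871 m.
Manning's equation: Q = (1/n) A R^(2/3) S^(1/2) = (1/0.012) × 1.212 × 0.3871^(2/3) × 0.0038^(1/2) = 3.31 m³/s.

Q = 3.31 m³/s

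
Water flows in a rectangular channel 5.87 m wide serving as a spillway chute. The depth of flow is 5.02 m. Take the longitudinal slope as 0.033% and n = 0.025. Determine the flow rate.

Q = 32.3 m³/s

Flow area A = b·y = 5.87 × 5.02 = 29.47 m². Wetted perimeter P = b + 2y = 5.87 + 2×5.02 = 15.91 m.
Hydraulic radius R = A/P = 29.47/15.91 = 1.852 m.
Manning's equation: Q = (1/n) A R^(2/3) S^(1/2) = (1/0.025) × 29.47 × 1.852^(2/3) × 0.00033^(1/2) = 32.3 m³/s.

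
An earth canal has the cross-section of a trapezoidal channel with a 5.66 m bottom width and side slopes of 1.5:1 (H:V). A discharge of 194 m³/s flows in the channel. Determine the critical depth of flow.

At critical depth, Q² T / (g A³) = 1, i.e. A³/T = Q²/g = 194²/9.81 = 3836.
Trying y = 2.52 m: A³/T = 1018 — low.
Trying y = 3.6 m: A³/T = 3835 — ≈ 3836.

y_c = 3.6 m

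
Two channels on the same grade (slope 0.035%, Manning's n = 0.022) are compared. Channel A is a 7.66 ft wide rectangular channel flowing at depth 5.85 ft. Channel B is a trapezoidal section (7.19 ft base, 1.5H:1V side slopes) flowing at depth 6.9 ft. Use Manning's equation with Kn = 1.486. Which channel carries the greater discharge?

Channel A: Flow area A = b·y = 7.66 × 5.85 = 44.81 ft². Wetted perimeter P = b + 2y = 7.66 + 2×5.85 = 19.36 ft. Hydraulic radius R = A/P = 44.81/19.36 = 2.315 ft. Q_A = (1.486/0.022)·44.81·2.315^(2/3)·√0.00035 = 99.08 ft³/s.
Channel B: With bottom width b = 7.19 ft and side slope z = 1.5: A = (b + zy)y = (7.19 + 1.5×6.9)×6.9 = 121 ft²; P = b + 2y√(1+z²) = 7.19 + 2×6.9×1.803 = 32.07 ft. Hydraulic radius R = A/P = 121/32.07 = 3.774 ft. Q_B = (1.486/0.022)·121·3.774^(2/3)·√0.00035 = 370.7 ft³/s.
Q_A = 99.08 ft³/s vs Q_B = 370.7 ft³/s, so channel B carries more.

channel B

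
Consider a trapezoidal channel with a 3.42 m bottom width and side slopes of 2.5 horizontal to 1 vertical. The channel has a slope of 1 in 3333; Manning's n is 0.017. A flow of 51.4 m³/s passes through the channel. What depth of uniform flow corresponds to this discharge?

y_n = 3.12 m

Manning's equation rearranged: A R^(2/3) = nQ / (1·√S) = 0.017 × 51.4 / (√0.0003) = 50.45.
At y = 3.88 m: A R^(2/3) = 83.31 — too large.
At y = 2.38 m: A R^(2/3) = 27.55 — too small.
At y = 3.12 m: A R^(2/3) = 50.47 — matches.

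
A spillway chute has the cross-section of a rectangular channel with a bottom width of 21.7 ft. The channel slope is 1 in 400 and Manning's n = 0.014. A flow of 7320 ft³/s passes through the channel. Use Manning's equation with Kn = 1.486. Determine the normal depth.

y_n = 17.8 ft

Manning's equation rearranged: A R^(2/3) = nQ / (1.486·√S) = 0.014 × 7320 / (1.486 × √0.0025) = 1379.
At y = 19.9 ft: A R^(2/3) = 1583 — over.
At y = 16 ft: A R^(2/3) = 1205 — short.
At y = 17.8 ft: A R^(2/3) = 1378 — ≈ 1379.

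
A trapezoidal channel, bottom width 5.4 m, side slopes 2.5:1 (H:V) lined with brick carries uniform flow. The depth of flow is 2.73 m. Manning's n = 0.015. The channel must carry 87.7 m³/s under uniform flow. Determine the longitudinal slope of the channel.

S = 0.00079

With bottom width b = 5.4 m and side slope z = 2.5: A = (b + zy)y = (5.4 + 2.5×2.73)×2.73 = 33.37 m²; P = b + 2y√(1+z²) = 5.4 + 2×2.73×2.693 = 20.1 m.
Hydraulic radius R = A/P = 33.37/20.1 = 1.66 m.
From Manning's equation, S = [nQ / (1 A R^(2/3))]² = [0.015 × 87.7 / (1 × 33.37 × 1.66^(2/3))]² = 0.00079.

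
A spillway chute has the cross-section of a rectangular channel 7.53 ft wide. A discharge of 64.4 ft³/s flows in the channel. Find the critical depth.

For a rectangular channel, critical depth y_c = (q²/g)^(1/3) where q = Q/b = 64.4/7.53 = 8.552 ft²/s.
So y_c = (8.552²/32.2)^(1/3) = 1.31 ft.

y_c = 1.31 ft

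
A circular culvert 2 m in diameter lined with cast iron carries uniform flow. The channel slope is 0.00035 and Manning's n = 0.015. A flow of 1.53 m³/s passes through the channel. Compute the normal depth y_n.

y_n = 1.14 m

Manning's equation rearranged: A R^(2/3) = nQ / (1·√S) = 0.015 × 1.53 / (√0.00035) = 1.227.
Try y = 1.02 m: A R^(2/3) = 1.023 — short.
Try y = 1.24 m: A R^(2/3) = 1.397 — over.
Try y = 1.14 m: A R^(2/3) = 1.227 — matches.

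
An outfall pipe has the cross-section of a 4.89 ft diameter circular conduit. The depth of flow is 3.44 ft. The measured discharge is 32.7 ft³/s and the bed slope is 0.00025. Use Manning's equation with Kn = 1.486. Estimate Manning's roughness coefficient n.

n = 0.013

For a circular section of diameter D = 4.89 ft at depth y = 3.44 ft, the central angle is θ = 2 arccos(1 − 2y/D) = 3.98 rad. Then A = (D²/8)(θ − sin θ) = 14.12 ft² and P = Dθ/2 = 9.731 ft.
Hydraulic radius R = A/P = 14.12/9.731 = 1.451 ft.
Rearranging Manning's equation: n = (1.486/Q) A R^(2/3) S^(1/2) = (1.486/32.7) × 14.12 × 1.451^(2/3) × √0.00025 = 0.013.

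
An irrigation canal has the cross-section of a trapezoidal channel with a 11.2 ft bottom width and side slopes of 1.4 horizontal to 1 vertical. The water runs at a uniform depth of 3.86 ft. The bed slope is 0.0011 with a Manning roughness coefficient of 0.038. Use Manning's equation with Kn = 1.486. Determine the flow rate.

With bottom width b = 11.2 ft and side slope z = 1.4: A = (b + zy)y = (11.2 + 1.4×3.86)×3.86 = 64.09 ft²; P = b + 2y√(1+z²) = 11.2 + 2×3.86×1.72 = 24.48 ft.
Hydraulic radius R = A/P = 64.09/24.48 = 2.618 ft.
Manning's equation: Q = (1.486/n) A R^(2/3) S^(1/2) = (1.486/0.038) × 64.09 × 2.618^(2/3) × 0.0011^(1/2) = 158 ft³/s.

Q = 158 ft³/s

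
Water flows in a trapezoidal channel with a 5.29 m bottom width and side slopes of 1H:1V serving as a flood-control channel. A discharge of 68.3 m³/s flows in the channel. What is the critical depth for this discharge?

y_c = 2.22 m

At critical depth, Q² T / (g A³) = 1, i.e. A³/T = Q²/g = 68.3²/9.81 = 475.5.
Try y = 1.98 m: A³/T = 322.4 — low.
Try y = 2.43 m: A³/T = 650.4 — high.
Try y = 2.22 m: A³/T = 476.3 — matches.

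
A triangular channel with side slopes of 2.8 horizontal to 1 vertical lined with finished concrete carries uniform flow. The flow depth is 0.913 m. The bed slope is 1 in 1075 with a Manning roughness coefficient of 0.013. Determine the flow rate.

Q = 3.12 m³/s

For a triangular section with side slope z = 2.8: A = zy² = 2.8×0.913² = 2.334 m²; P = 2y√(1+z²) = 2×0.913×2.973 = 5.429 m.
Hydraulic radius R = A/P = 2.334/5.429 = 0.4299 m.
Manning's equation: Q = (1/n) A R^(2/3) S^(1/2) = (1/0.013) × 2.334 × 0.4299^(2/3) × 0.0009302^(1/2) = 3.12 m³/s.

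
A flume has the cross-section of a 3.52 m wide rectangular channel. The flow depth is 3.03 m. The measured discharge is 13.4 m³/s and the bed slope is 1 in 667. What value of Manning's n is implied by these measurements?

Flow area A = b·y = 3.52 × 3.03 = 10.67 m². Wetted perimeter P = b + 2y = 3.52 + 2×3.03 = 9.58 m.
Hydraulic radius R = A/P = 10.67/9.58 = 1.113 m.
Rearranging Manning's equation: n = (1/Q) A R^(2/3) S^(1/2) = (1/13.4) × 10.67 × 1.113^(2/3) × √0.001499 = 0.0331.

n = 0.0331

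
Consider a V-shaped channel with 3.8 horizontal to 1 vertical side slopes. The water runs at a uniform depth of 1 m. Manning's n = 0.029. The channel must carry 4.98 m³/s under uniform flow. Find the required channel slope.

S = 0.00381

For a triangular section with side slope z = 3.8: A = zy² = 3.8×1² = 3.8 m²; P = 2y√(1+z²) = 2×1×3.929 = 7.859 m.
Hydraulic radius R = A/P = 3.8/7.859 = 0.4835 m.
From Manning's equation, S = [nQ / (1 A R^(2/3))]² = [0.029 × 4.98 / (1 × 3.8 × 0.4835^(2/3))]² = 0.00381.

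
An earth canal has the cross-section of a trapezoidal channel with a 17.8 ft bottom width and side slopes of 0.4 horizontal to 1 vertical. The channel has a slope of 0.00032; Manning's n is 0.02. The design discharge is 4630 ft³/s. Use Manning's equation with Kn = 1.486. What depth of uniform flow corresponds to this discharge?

y_n = 26.4 ft

Manning's equation rearranged: A R^(2/3) = nQ / (1.486·√S) = 0.02 × 4630 / (1.486 × √0.00032) = 3484.
Try y = 32.8 ft: A R^(2/3) = 5157 — too large.
Try y = 23.4 ft: A R^(2/3) = 2814 — too small.
Try y = 26.4 ft: A R^(2/3) = 3481 — ≈ 3484.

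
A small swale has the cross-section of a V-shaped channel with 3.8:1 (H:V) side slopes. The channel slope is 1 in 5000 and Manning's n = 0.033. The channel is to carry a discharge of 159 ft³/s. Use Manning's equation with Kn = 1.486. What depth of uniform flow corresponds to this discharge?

y_n = 5.76 ft

Manning's equation rearranged: A R^(2/3) = nQ / (1.486·√S) = 0.033 × 159 / (1.486 × √0.0002) = 249.7.
Try y = 6.74 ft: A R^(2/3) = 379.5 — over.
Try y = 5.15 ft: A R^(2/3) = 185.2 — short.
Try y = 5.76 ft: A R^(2/3) = 249.6 — close enough.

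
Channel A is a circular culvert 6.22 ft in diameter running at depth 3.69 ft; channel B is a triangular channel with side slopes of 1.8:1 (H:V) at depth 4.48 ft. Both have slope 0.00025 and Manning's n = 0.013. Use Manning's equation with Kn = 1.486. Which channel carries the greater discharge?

channel B

Channel A: For a circular section of diameter D = 6.22 ft at depth y = 3.69 ft, the central angle is θ = 2 arccos(1 − 2y/D) = 3.517 rad. Then A = (D²/8)(θ − sin θ) = 18.78 ft² and P = Dθ/2 = 10.94 ft. Hydraulic radius R = A/P = 18.78/10.94 = 1.717 ft. Q_A = (1.486/0.013)·18.78·1.717^(2/3)·√0.00025 = 48.67 ft³/s.
Channel B: For a triangular section with side slope z = 1.8: A = zy² = 1.8×4.48² = 36.13 ft²; P = 2y√(1+z²) = 2×4.48×2.059 = 18.45 ft. Hydraulic radius R = A/P = 36.13/18.45 = 1.958 ft. Q_B = (1.486/0.013)·36.13·1.958^(2/3)·√0.00025 = 102.2 ft³/s.
Q_A = 48.67 ft³/s vs Q_B = 102.2 ft³/s, so channel B carries more.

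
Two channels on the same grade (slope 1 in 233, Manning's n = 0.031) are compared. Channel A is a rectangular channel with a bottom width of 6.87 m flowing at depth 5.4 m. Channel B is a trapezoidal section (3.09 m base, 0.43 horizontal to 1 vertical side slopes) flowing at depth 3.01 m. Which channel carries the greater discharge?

channel A

Channel A: Flow area A = b·y = 6.87 × 5.4 = 37.1 m². Wetted perimeter P = b + 2y = 6.87 + 2×5.4 = 17.67 m. Hydraulic radius R = A/P = 37.1/17.67 = 2.099 m. Q_A = (1/0.031)·37.1·2.099^(2/3)·√0.004292 = 128.5 m³/s.
Channel B: With bottom width b = 3.09 m and side slope z = 0.43: A = (b + zy)y = (3.09 + 0.43×3.01)×3.01 = 13.2 m²; P = b + 2y√(1+z²) = 3.09 + 2×3.01×1.089 = 9.643 m. Hydraulic radius R = A/P = 13.2/9.643 = 1.369 m. Q_B = (1/0.031)·13.2·1.369^(2/3)·√0.004292 = 34.38 m³/s.
Q_A = 128.5 m³/s vs Q_B = 34.38 m³/s, so channel A carries more.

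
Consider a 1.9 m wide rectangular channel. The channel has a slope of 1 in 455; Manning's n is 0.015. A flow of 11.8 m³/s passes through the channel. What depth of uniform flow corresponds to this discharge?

y_n = 2.54 m

Manning's equation rearranged: A R^(2/3) = nQ / (1·√S) = 0.015 × 11.8 / (√0.002198) = 3.776.
Trying y = 2.1 m: A R^(2/3) = 3.007 — short.
Trying y = 2.54 m: A R^(2/3) = 3.773 — ≈ 3.776.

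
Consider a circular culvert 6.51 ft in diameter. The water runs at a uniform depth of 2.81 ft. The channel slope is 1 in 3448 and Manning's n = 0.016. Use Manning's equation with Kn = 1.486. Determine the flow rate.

Q = 28.2 ft³/s

For a circular section of diameter D = 6.51 ft at depth y = 2.81 ft, the central angle is θ = 2 arccos(1 − 2y/D) = 2.867 rad. Then A = (D²/8)(θ − sin θ) = 13.75 ft² and P = Dθ/2 = 9.333 ft.
Hydraulic radius R = A/P = 13.75/9.333 = 1.474 ft.
Manning's equation: Q = (1.486/n) A R^(2/3) S^(1/2) = (1.486/0.016) × 13.75 × 1.474^(2/3) × 0.00029^(1/2) = 28.2 ft³/s.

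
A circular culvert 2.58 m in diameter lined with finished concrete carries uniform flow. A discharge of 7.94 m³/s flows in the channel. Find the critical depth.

y_c = 1.27 m

At critical depth, Q² T / (g A³) = 1, i.e. A³/T = Q²/g = 7.94²/9.81 = 6.426.
At y = 0.874 m: A³/T = 1.553 — low.
At y = 1.53 m: A³/T = 13.29 — high.
At y = 1.27 m: A³/T = 6.522 — close enough.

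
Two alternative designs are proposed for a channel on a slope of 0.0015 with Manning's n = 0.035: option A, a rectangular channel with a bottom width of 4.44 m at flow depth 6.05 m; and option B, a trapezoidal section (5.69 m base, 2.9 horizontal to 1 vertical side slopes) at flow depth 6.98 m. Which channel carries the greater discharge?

channel B

Channel A: Flow area A = b·y = 4.44 × 6.05 = 26.86 m². Wetted perimeter P = b + 2y = 4.44 + 2×6.05 = 16.54 m. Hydraulic radius R = A/P = 26.86/16.54 = 1.624 m. Q_A = (1/0.035)·26.86·1.624^(2/3)·√0.0015 = 41.07 m³/s.
Channel B: With bottom width b = 5.69 m and side slope z = 2.9: A = (b + zy)y = (5.69 + 2.9×6.98)×6.98 = 181 m²; P = b + 2y√(1+z²) = 5.69 + 2×6.98×3.068 = 48.51 m. Hydraulic radius R = A/P = 181/48.51 = 3.731 m. Q_B = (1/0.035)·181·3.731^(2/3)·√0.0015 = 481.8 m³/s.
Q_A = 41.07 m³/s vs Q_B = 481.8 m³/s, so channel B carries more.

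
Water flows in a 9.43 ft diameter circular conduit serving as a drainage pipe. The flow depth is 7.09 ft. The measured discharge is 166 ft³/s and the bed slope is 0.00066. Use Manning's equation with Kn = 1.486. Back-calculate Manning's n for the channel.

For a circular section of diameter D = 9.43 ft at depth y = 7.09 ft, the central angle is θ = 2 arccos(1 − 2y/D) = 4.197 rad. Then A = (D²/8)(θ − sin θ) = 56.33 ft² and P = Dθ/2 = 19.79 ft.
Hydraulic radius R = A/P = 56.33/19.79 = 2.846 ft.
Rearranging Manning's equation: n = (1.486/Q) A R^(2/3) S^(1/2) = (1.486/166) × 56.33 × 2.846^(2/3) × √0.00066 = 0.026.

n = 0.026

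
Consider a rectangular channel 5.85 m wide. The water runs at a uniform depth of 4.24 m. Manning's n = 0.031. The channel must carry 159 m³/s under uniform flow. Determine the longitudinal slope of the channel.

Flow area A = b·y = 5.85 × 4.24 = 24.8 m². Wetted perimeter P = b + 2y = 5.85 + 2×4.24 = 14.33 m.
Hydraulic radius R = A/P = 24.8/14.33 = 1.731 m.
From Manning's equation, S = [nQ / (1 A R^(2/3))]² = [0.031 × 159 / (1 × 24.8 × 1.731^(2/3))]² = 0.019.

S = 0.019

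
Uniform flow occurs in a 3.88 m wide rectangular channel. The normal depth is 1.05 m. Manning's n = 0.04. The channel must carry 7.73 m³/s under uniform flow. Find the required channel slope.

S = 0.00961

Flow area A = b·y = 3.88 × 1.05 = 4.074 m². Wetted perimeter P = b + 2y = 3.88 + 2×1.05 = 5.98 m.
Hydraulic radius R = A/P = 4.074/5.98 = 0.6813 m.
From Manning's equation, S = [nQ / (1 A R^(2/3))]² = [0.04 × 7.73 / (1 × 4.074 × 0.6813^(2/3))]² = 0.00961.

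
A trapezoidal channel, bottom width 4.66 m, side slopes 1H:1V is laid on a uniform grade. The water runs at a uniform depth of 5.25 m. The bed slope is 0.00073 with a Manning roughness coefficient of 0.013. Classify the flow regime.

subcritical

With bottom width b = 4.66 m and side slope z = 1: A = (b + zy)y = (4.66 + 1×5.25)×5.25 = 52.03 m²; P = b + 2y√(1+z²) = 4.66 + 2×5.25×1.414 = 19.51 m.
Hydraulic radius R = A/P = 52.03/19.51 = 2.667 m.
V = (1/n) R^(2/3) √S = (1/0.013) × 2.667^(2/3) × √0.00073 = 3.997 m/s. Hydraulic depth D_h = A/T = 52.03/15.16 = 3.432 m.
Froude number Fr = V/√(g·D_h) = 3.997/√(9.81×3.432) = 0.689, which is less than 1, so the flow is subcritical.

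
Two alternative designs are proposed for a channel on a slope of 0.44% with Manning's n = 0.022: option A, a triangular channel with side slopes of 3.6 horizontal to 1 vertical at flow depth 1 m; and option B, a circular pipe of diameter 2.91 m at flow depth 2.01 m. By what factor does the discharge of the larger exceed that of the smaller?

Channel A: For a triangular section with side slope z = 3.6: A = zy² = 3.6×1² = 3.6 m²; P = 2y√(1+z²) = 2×1×3.736 = 7.473 m. Hydraulic radius R = A/P = 3.6/7.473 = 0.4818 m. Q_A = (1/0.022)·3.6·0.4818^(2/3)·√0.0044 = 6.671 m³/s.
Channel B: For a circular section of diameter D = 2.91 m at depth y = 2.01 m, the central angle is θ = 2 arccos(1 − 2y/D) = 3.924 rad. Then A = (D²/8)(θ − sin θ) = 4.9 m² and P = Dθ/2 = 5.71 m. Hydraulic radius R = A/P = 4.9/5.71 = 0.8582 m. Q_B = (1/0.022)·4.9·0.8582^(2/3)·√0.0044 = 13.34 m³/s.
The larger discharge is 13.34 m³/s and the smaller is 6.671 m³/s; the ratio is 2.

2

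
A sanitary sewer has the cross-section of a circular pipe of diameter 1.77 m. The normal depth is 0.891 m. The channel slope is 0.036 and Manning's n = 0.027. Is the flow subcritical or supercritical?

For a circular section of diameter D = 1.77 m at depth y = 0.891 m, the central angle is θ = 2 arccos(1 − 2y/D) = 3.155 rad. Then A = (D²/8)(θ − sin θ) = 1.241 m² and P = Dθ/2 = 2.792 m.
Hydraulic radius R = A/P = 1.241/2.792 = 0.4444 m.
V = (1/n) R^(2/3) √S = (1/0.027) × 0.4444^(2/3) × √0.036 = 4.092 m/s. Hydraulic depth D_h = A/T = 1.241/1.77 = 0.7011 m.
Froude number Fr = V/√(g·D_h) = 4.092/√(9.81×0.7011) = 1.56, which is greater than 1, so the flow is supercritical.

supercritical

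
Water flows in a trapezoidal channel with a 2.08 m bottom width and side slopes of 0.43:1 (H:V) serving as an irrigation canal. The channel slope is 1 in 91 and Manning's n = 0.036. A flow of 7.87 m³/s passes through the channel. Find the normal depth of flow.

y_n = 1.3 m

Manning's equation rearranged: A R^(2/3) = nQ / (1·√S) = 0.036 × 7.87 / (√0.01099) = 2.703.
At y = 1.63 m: A R^(2/3) = 3.924 — too large.
At y = 1.3 m: A R^(2/3) = 2.701 — ≈ 2.703.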